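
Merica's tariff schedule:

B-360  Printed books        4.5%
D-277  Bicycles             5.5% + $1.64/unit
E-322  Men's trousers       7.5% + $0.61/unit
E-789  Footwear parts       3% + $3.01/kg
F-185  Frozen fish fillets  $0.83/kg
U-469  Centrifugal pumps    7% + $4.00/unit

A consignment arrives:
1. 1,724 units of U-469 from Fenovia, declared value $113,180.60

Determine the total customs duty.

$14,818.64

Line 1 (U-469, Fenovia, 1,724 units, $113,180.60):
Base rate for U-469 is 7% + $4.00/unit.
Duty = $113,180.60 × 7% + 1,724 × $4.00 = $14,818.64.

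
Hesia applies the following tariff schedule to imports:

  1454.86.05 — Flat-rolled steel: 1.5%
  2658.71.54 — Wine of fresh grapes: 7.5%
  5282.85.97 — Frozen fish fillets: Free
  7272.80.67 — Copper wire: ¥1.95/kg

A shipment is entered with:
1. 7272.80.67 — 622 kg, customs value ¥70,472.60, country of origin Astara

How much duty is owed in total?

Line 1 (7272.80.67, Astara, 622 kg, ¥70,472.60):
Base rate for 7272.80.67 is ¥1.95/kg.
Duty = 622 × ¥1.95 = ¥1,212.90.

¥1,212.90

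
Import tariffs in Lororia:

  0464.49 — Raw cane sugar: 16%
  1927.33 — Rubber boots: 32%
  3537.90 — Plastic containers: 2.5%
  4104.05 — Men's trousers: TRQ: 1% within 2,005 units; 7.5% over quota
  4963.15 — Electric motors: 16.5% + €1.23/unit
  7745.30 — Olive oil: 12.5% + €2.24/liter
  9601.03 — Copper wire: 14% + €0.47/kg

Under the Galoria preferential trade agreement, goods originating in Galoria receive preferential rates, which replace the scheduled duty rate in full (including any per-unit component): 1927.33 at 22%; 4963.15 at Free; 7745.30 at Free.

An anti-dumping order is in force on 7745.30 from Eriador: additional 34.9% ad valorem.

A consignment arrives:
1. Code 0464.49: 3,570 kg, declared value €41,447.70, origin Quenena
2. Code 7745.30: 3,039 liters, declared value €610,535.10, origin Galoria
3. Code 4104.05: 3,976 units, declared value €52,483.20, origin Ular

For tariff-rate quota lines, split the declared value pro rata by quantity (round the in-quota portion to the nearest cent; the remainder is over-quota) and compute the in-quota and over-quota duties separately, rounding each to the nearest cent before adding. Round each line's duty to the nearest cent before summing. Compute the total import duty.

Line 1 (0464.49, Quenena, 3,570 kg, €41,447.70):
Base rate for 0464.49 is 16%.
Duty = €41,447.70 × 16% = €6,631.63.
Line 2 (7745.30, Galoria, 3,039 liters, €610,535.10):
Base rate for 7745.30 is 12.5% + €2.24/liter.
Origin Galoria qualifies under the Lororia–Galoria agreement and 7745.30 is covered: preferential rate Free applies instead.
The additional-duty order on 7745.30 targets Eriador, not Galoria; it does not apply.
Duty = €610,535.10 × 0% = €0.00.
Line 3 (4104.05, Ular, 3,976 units, €52,483.20):
Code 4104.05 is under a tariff-rate quota (threshold 2,005 units). In-quota: 2,005 units at 1%; over-quota: 1,971 units at 7.5%.
Pro-rata value split: in-quota = €52,483.20 × 2,005/3,976 = €26,466.00; over-quota = €52,483.20 − €26,466.00 = €26,017.20.
In-quota duty = €26,466.00 × 1% = €264.66. Over-quota duty = €26,017.20 × 7.5% = €1,951.29.
Line duty = €264.66 + €1,951.29 = €2,215.95.
Total = €6,631.63 + €0.00 + €2,215.95 = €8,847.58.

€8,847.58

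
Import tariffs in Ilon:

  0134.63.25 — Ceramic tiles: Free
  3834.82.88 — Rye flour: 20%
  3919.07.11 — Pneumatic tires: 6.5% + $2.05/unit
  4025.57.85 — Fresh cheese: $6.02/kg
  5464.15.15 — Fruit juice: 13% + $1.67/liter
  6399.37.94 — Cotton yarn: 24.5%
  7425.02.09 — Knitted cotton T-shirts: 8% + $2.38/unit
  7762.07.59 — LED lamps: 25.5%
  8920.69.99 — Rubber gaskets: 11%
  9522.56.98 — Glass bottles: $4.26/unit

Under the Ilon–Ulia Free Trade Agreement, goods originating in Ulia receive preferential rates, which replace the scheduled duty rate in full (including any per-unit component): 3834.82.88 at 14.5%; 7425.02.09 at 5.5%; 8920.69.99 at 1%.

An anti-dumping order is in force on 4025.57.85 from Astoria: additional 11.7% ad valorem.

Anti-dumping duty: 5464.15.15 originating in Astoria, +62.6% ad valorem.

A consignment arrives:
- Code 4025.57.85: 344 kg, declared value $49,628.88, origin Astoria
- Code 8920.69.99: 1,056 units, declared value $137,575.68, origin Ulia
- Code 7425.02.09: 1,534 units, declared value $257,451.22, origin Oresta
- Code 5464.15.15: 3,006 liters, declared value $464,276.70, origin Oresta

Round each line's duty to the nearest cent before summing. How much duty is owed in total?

Line 1 (4025.57.85, Astoria, 344 kg, $49,628.88):
Base rate for 4025.57.85 is $6.02/kg.
Additional duty on 4025.57.85 from Astoria: +11.7% ad valorem. Applied ad valorem rate = 11.7%.
Duty = $49,628.88 × 11.7% + 344 × $6.02 = $7,877.46.
Line 2 (8920.69.99, Ulia, 1,056 units, $137,575.68):
Base rate for 8920.69.99 is 11%.
Origin Ulia qualifies under the Ilon–Ulia agreement and 8920.69.99 is covered: preferential rate 1% applies instead.
Duty = $137,575.68 × 1% = $1,375.76.
Line 3 (7425.02.09, Oresta, 1,534 units, $257,451.22):
Base rate for 7425.02.09 is 8% + $2.38/unit.
7425.02.09 has an FTA preferential rate, but origin Oresta is not Ulia; base rate stands.
Duty = $257,451.22 × 8% + 1,534 × $2.38 = $24,247.02.
Line 4 (5464.15.15, Oresta, 3,006 liters, $464,276.70):
Base rate for 5464.15.15 is 13% + $1.67/liter.
The additional-duty order on 5464.15.15 targets Astoria, not Oresta; it does not apply.
Duty = $464,276.70 × 13% + 3,006 × $1.67 = $65,375.99.
Total = $7,877.46 + $1,375.76 + $24,247.02 + $65,375.99 = $98,876.23.

$98,876.23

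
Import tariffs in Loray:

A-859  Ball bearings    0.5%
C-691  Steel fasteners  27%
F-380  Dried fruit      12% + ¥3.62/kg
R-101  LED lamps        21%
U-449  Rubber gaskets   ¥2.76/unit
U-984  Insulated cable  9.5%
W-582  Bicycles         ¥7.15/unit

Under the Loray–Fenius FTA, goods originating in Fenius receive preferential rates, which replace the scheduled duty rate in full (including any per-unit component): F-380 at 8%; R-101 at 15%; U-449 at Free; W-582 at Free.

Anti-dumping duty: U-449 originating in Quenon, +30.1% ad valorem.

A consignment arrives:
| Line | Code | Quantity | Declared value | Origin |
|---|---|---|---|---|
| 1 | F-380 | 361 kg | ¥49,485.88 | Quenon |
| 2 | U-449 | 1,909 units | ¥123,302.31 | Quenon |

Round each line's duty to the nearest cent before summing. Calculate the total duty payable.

Line 1 (F-380, Quenon, 361 kg, ¥49,485.88):
Base rate for F-380 is 12% + ¥3.62/kg.
F-380 has an FTA preferential rate, but origin Quenon is not Fenius; base rate stands.
Duty = ¥49,485.88 × 12% + 361 × ¥3.62 = ¥7,245.13.
Line 2 (U-449, Quenon, 1,909 units, ¥123,302.31):
Base rate for U-449 is ¥2.76/unit.
U-449 has an FTA preferential rate, but origin Quenon is not Fenius; base rate stands.
Additional duty on U-449 from Quenon: +30.1% ad valorem. Applied ad valorem rate = 30.1%.
Duty = ¥123,302.31 × 30.1% + 1,909 × ¥2.76 = ¥42,382.84.
Total = ¥7,245.13 + ¥42,382.84 = ¥49,627.97.

¥49,627.97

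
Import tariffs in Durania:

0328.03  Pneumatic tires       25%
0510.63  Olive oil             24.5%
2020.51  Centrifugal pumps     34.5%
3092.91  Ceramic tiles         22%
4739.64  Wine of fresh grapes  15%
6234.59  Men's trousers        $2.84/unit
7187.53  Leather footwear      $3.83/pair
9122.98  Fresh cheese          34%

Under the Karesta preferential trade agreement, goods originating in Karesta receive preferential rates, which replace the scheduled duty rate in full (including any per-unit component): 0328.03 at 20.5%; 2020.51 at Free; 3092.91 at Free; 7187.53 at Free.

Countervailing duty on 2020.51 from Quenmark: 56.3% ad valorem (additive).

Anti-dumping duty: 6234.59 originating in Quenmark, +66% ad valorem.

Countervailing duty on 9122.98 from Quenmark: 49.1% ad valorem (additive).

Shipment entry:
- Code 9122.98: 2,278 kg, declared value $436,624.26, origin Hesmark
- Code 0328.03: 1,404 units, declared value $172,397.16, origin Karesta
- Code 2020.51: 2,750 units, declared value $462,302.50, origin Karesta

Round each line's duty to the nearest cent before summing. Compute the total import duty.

$183,793.67

Line 1 (9122.98, Hesmark, 2,278 kg, $436,624.26):
Base rate for 9122.98 is 34%.
The additional-duty order on 9122.98 targets Quenmark, not Hesmark; it does not apply.
Duty = $436,624.26 × 34% = $148,452.25.
Line 2 (0328.03, Karesta, 1,404 units, $172,397.16):
Base rate for 0328.03 is 25%.
Origin Karesta qualifies under the Durania–Karesta agreement and 0328.03 is covered: preferential rate 20.5% applies instead.
Duty = $172,397.16 × 20.5% = $35,341.42.
Line 3 (2020.51, Karesta, 2,750 units, $462,302.50):
Base rate for 2020.51 is 34.5%.
Origin Karesta qualifies under the Durania–Karesta agreement and 2020.51 is covered: preferential rate Free applies instead.
The additional-duty order on 2020.51 targets Quenmark, not Karesta; it does not apply.
Duty = $462,302.50 × 0% = $0.00.
Total = $148,452.25 + $35,341.42 + $0.00 = $183,793.67.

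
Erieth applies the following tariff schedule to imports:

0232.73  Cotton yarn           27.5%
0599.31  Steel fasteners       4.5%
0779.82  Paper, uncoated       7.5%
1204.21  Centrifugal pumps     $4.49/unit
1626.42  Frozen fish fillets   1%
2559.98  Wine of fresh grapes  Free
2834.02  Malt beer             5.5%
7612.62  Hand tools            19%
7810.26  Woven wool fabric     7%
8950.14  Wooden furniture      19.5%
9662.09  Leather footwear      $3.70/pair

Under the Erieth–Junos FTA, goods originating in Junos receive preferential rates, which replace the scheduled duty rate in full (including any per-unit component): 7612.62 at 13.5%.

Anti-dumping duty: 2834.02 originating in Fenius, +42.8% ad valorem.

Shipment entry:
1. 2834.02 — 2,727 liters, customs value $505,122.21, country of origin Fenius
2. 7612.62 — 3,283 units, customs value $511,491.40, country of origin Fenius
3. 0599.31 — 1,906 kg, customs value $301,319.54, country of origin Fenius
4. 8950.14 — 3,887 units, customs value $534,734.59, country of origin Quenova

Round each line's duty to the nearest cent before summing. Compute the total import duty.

$458,990.03

Line 1 (2834.02, Fenius, 2,727 liters, $505,122.21):
Base rate for 2834.02 is 5.5%.
Additional duty on 2834.02 from Fenius: +42.8%. Applied ad valorem rate: 5.5% + 42.8% = 48.3%.
Duty = $505,122.21 × 48.3% = $243,974.03.
Line 2 (7612.62, Fenius, 3,283 units, $511,491.40):
Base rate for 7612.62 is 19%.
7612.62 has an FTA preferential rate, but origin Fenius is not Junos; base rate stands.
Duty = $511,491.40 × 19% = $97,183.37.
Line 3 (0599.31, Fenius, 1,906 kg, $301,319.54):
Base rate for 0599.31 is 4.5%.
Duty = $301,319.54 × 4.5% = $13,559.38.
Line 4 (8950.14, Quenova, 3,887 units, $534,734.59):
Base rate for 8950.14 is 19.5%.
Duty = $534,734.59 × 19.5% = $104,273.25.
Total = $243,974.03 + $97,183.37 + $13,559.38 + $104,273.25 = $458,990.03.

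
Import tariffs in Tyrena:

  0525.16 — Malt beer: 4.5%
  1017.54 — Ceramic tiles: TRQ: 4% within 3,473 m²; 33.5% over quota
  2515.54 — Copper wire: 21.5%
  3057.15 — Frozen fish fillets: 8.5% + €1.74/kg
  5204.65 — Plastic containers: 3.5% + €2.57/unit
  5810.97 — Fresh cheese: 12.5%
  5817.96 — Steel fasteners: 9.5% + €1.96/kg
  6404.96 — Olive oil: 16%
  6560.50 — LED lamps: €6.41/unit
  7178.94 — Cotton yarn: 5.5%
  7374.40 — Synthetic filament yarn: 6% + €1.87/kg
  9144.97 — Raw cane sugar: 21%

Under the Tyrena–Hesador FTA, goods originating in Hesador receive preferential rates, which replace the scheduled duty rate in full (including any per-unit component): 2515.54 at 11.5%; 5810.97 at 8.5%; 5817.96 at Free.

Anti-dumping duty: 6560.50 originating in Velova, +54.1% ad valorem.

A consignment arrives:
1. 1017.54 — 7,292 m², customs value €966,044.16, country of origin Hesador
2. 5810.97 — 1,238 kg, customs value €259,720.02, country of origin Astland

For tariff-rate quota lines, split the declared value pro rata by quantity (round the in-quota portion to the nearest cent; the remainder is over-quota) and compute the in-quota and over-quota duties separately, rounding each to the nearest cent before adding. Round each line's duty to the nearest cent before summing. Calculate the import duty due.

Line 1 (1017.54, Hesador, 7,292 m², €966,044.16):
Code 1017.54 is under a tariff-rate quota (threshold 3,473 m²). In-quota: 3,473 m² at 4%; over-quota: 3,819 m² at 33.5%.
Pro-rata value split: in-quota = €966,044.16 × 3,473/7,292 = €460,103.04; over-quota = €966,044.16 − €460,103.04 = €505,941.12.
In-quota duty = €460,103.04 × 4% = €18,404.12. Over-quota duty = €505,941.12 × 33.5% = €169,490.28.
Line duty = €18,404.12 + €169,490.28 = €187,894.40.
Line 2 (5810.97, Astland, 1,238 kg, €259,720.02):
Base rate for 5810.97 is 12.5%.
5810.97 has an FTA preferential rate, but origin Astland is not Hesador; base rate stands.
Duty = €259,720.02 × 12.5% = €32,465.00.
Total = €187,894.40 + €32,465.00 = €220,359.40.

€220,359.40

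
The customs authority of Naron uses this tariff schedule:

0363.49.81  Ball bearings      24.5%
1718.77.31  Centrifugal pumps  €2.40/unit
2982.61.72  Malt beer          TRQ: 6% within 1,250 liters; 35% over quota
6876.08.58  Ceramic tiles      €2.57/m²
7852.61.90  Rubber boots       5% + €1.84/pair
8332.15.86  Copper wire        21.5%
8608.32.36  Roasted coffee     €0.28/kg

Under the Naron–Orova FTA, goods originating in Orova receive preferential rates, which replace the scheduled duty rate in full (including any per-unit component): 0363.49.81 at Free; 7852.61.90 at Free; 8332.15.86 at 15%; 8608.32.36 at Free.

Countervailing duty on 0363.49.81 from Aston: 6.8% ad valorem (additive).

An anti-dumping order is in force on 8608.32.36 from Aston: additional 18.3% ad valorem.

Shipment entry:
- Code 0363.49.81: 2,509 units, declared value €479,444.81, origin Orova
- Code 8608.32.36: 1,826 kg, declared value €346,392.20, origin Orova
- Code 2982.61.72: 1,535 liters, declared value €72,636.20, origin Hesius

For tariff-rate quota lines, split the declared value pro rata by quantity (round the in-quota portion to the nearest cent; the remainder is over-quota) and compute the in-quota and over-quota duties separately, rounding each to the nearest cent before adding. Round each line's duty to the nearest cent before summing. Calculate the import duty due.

Line 1 (0363.49.81, Orova, 2,509 units, €479,444.81):
Base rate for 0363.49.81 is 24.5%.
Origin Orova qualifies under the Naron–Orova agreement and 0363.49.81 is covered: preferential rate Free applies instead.
The additional-duty order on 0363.49.81 targets Aston, not Orova; it does not apply.
Duty = €479,444.81 × 0% = €0.00.
Line 2 (8608.32.36, Orova, 1,826 kg, €346,392.20):
Base rate for 8608.32.36 is €0.28/kg.
Origin Orova qualifies under the Naron–Orova agreement and 8608.32.36 is covered: preferential rate Free applies instead.
The additional-duty order on 8608.32.36 targets Aston, not Orova; it does not apply.
Duty = €346,392.20 × 0% = €0.00.
Line 3 (2982.61.72, Hesius, 1,535 liters, €72,636.20):
Code 2982.61.72 is under a tariff-rate quota (threshold 1,250 liters). In-quota: 1,250 liters at 6%; over-quota: 285 liters at 35%.
Pro-rata value split: in-quota = €72,636.20 × 1,250/1,535 = €59,150.00; over-quota = €72,636.20 − €59,150.00 = €13,486.20.
In-quota duty = €59,150.00 × 6% = €3,549.00. Over-quota duty = €13,486.20 × 35% = €4,720.17.
Line duty = €3,549.00 + €4,720.17 = €8,269.17.
Total = €0.00 + €0.00 + €8,269.17 = €8,269.17.

€8,269.17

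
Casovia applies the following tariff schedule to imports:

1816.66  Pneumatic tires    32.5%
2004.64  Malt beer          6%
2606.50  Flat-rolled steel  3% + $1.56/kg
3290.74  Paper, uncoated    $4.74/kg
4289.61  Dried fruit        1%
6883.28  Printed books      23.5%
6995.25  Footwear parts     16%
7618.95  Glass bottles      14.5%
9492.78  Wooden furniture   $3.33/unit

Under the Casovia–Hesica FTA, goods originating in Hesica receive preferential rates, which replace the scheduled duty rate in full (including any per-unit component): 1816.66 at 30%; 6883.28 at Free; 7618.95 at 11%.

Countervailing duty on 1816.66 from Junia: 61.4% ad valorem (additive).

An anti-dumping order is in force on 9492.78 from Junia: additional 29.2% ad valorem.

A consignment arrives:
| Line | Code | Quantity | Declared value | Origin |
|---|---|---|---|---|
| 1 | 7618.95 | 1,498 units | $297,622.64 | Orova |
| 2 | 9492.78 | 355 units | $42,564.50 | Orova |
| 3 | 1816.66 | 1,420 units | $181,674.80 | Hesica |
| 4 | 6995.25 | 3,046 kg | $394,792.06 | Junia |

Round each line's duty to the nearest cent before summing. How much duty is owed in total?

$162,006.60

Line 1 (7618.95, Orova, 1,498 units, $297,622.64):
Base rate for 7618.95 is 14.5%.
7618.95 has an FTA preferential rate, but origin Orova is not Hesica; base rate stands.
Duty = $297,622.64 × 14.5% = $43,155.28.
Line 2 (9492.78, Orova, 355 units, $42,564.50):
Base rate for 9492.78 is $3.33/unit.
The additional-duty order on 9492.78 targets Junia, not Orova; it does not apply.
Duty = 355 × $3.33 = $1,182.15.
Line 3 (1816.66, Hesica, 1,420 units, $181,674.80):
Base rate for 1816.66 is 32.5%.
Origin Hesica qualifies under the Casovia–Hesica agreement and 1816.66 is covered: preferential rate 30% applies instead.
The additional-duty order on 1816.66 targets Junia, not Hesica; it does not apply.
Duty = $181,674.80 × 30% = $54,502.44.
Line 4 (6995.25, Junia, 3,046 kg, $394,792.06):
Base rate for 6995.25 is 16%.
Duty = $394,792.06 × 16% = $63,166.73.
Total = $43,155.28 + $1,182.15 + $54,502.44 + $63,166.73 = $162,006.60.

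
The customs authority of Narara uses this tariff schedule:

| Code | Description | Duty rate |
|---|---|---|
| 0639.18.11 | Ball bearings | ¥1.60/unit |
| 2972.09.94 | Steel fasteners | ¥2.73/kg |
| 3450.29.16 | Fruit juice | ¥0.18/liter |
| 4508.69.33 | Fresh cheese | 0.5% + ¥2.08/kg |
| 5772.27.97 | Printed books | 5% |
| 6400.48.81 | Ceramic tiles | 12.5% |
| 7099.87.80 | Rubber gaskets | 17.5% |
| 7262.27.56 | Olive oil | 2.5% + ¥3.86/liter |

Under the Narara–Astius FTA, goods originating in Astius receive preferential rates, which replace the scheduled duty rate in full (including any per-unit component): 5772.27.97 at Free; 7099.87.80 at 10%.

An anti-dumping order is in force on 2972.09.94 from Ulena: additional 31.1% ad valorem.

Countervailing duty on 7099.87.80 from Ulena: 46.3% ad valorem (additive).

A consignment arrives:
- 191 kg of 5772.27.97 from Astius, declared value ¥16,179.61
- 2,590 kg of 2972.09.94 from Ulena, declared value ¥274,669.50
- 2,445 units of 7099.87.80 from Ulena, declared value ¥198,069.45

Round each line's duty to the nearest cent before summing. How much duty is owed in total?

¥218,861.22

Line 1 (5772.27.97, Astius, 191 kg, ¥16,179.61):
Base rate for 5772.27.97 is 5%.
Origin Astius qualifies under the Narara–Astius agreement and 5772.27.97 is covered: preferential rate Free applies instead.
Duty = ¥16,179.61 × 0% = ¥0.00.
Line 2 (2972.09.94, Ulena, 2,590 kg, ¥274,669.50):
Base rate for 2972.09.94 is ¥2.73/kg.
Additional duty on 2972.09.94 from Ulena: +31.1% ad valorem. Applied ad valorem rate = 31.1%.
Duty = ¥274,669.50 × 31.1% + 2,590 × ¥2.73 = ¥92,492.91.
Line 3 (7099.87.80, Ulena, 2,445 units, ¥198,069.45):
Base rate for 7099.87.80 is 17.5%.
7099.87.80 has an FTA preferential rate, but origin Ulena is not Astius; base rate stands.
Additional duty on 7099.87.80 from Ulena: +46.3%. Applied ad valorem rate: 17.5% + 46.3% = 63.8%.
Duty = ¥198,069.45 × 63.8% = ¥126,368.31.
Total = ¥0.00 + ¥92,492.91 + ¥126,368.31 = ¥218,861.22.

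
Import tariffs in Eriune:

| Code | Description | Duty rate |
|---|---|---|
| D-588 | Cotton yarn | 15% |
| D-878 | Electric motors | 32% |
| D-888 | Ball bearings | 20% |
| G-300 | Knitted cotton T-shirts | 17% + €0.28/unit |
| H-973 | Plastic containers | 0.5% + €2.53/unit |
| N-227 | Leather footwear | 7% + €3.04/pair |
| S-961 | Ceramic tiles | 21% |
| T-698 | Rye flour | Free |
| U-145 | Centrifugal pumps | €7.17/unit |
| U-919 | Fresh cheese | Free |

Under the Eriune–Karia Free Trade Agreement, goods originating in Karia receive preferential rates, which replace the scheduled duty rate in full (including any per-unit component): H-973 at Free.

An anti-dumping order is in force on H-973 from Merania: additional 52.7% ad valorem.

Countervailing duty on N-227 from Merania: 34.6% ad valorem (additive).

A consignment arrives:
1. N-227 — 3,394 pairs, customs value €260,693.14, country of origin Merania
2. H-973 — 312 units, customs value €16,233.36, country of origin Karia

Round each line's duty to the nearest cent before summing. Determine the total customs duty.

Line 1 (N-227, Merania, 3,394 pairs, €260,693.14):
Base rate for N-227 is 7% + €3.04/pair.
Additional duty on N-227 from Merania: +34.6%. Applied ad valorem rate: 7% + 34.6% = 41.6%.
Duty = €260,693.14 × 41.6% + 3,394 × €3.04 = €118,766.11.
Line 2 (H-973, Karia, 312 units, €16,233.36):
Base rate for H-973 is 0.5% + €2.53/unit.
Origin Karia qualifies under the Eriune–Karia agreement and H-973 is covered: preferential rate Free applies instead.
The additional-duty order on H-973 targets Merania, not Karia; it does not apply.
Duty = €16,233.36 × 0% = €0.00.
Total = €118,766.11 + €0.00 = €118,766.11.

€118,766.11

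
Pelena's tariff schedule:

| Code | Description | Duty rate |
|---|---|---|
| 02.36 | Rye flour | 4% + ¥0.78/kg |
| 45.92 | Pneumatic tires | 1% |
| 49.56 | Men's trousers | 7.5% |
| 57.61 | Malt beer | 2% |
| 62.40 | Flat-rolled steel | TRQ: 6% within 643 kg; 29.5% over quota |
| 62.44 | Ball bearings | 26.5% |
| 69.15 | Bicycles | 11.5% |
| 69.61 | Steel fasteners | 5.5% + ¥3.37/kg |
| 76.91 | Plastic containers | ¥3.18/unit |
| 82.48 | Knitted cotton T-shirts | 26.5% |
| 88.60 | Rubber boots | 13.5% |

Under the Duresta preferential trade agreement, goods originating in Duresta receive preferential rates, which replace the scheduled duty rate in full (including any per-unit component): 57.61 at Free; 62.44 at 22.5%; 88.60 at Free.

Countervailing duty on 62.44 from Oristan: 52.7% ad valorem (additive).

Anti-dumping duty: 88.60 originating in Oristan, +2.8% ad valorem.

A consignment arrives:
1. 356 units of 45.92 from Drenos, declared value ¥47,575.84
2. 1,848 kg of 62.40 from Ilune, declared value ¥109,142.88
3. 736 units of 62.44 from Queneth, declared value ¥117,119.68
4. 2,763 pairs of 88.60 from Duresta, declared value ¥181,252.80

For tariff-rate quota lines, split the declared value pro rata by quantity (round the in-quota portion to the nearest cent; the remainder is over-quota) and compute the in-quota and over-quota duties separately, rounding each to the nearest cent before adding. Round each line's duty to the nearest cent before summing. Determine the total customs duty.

¥54,785.36

Line 1 (45.92, Drenos, 356 units, ¥47,575.84):
Base rate for 45.92 is 1%.
Duty = ¥47,575.84 × 1% = ¥475.76.
Line 2 (62.40, Ilune, 1,848 kg, ¥109,142.88):
Code 62.40 is under a tariff-rate quota (threshold 643 kg). In-quota: 643 kg at 6%; over-quota: 1,205 kg at 29.5%.
Pro-rata value split: in-quota = ¥109,142.88 × 643/1,848 = ¥37,975.58; over-quota = ¥109,142.88 − ¥37,975.58 = ¥71,167.30.
In-quota duty = ¥37,975.58 × 6% = ¥2,278.53. Over-quota duty = ¥71,167.30 × 29.5% = ¥20,994.35.
Line duty = ¥2,278.53 + ¥20,994.35 = ¥23,272.88.
Line 3 (62.44, Queneth, 736 units, ¥117,119.68):
Base rate for 62.44 is 26.5%.
62.44 has an FTA preferential rate, but origin Queneth is not Duresta; base rate stands.
The additional-duty order on 62.44 targets Oristan, not Queneth; it does not apply.
Duty = ¥117,119.68 × 26.5% = ¥31,036.72.
Line 4 (88.60, Duresta, 2,763 pairs, ¥181,252.80):
Base rate for 88.60 is 13.5%.
Origin Duresta qualifies under the Pelena–Duresta agreement and 88.60 is covered: preferential rate Free applies instead.
The additional-duty order on 88.60 targets Oristan, not Duresta; it does not apply.
Duty = ¥181,252.80 × 0% = ¥0.00.
Total = ¥475.76 + ¥23,272.88 + ¥31,036.72 + ¥0.00 = ¥54,785.36.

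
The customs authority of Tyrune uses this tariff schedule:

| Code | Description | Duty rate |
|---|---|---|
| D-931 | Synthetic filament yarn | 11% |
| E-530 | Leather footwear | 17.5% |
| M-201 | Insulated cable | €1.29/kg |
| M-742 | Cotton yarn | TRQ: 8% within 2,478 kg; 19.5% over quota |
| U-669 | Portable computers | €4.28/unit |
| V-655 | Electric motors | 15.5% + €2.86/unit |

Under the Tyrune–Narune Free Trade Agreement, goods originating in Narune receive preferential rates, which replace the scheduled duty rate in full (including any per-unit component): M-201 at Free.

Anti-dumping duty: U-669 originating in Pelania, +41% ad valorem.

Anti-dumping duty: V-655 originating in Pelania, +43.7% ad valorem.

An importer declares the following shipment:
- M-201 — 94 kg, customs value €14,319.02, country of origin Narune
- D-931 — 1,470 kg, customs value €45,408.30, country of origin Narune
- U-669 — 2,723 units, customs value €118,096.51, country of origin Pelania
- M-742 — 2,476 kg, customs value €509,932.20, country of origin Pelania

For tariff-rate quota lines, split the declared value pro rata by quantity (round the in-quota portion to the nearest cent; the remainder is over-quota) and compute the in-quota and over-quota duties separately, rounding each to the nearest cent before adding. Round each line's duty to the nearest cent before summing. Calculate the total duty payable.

€105,863.50

Line 1 (M-201, Narune, 94 kg, €14,319.02):
Base rate for M-201 is €1.29/kg.
Origin Narune qualifies under the Tyrune–Narune agreement and M-201 is covered: preferential rate Free applies instead.
Duty = €14,319.02 × 0% = €0.00.
Line 2 (D-931, Narune, 1,470 kg, €45,408.30):
Base rate for D-931 is 11%.
Origin Narune is the FTA partner but D-931 is not on the preference list; base rate stands.
Duty = €45,408.30 × 11% = €4,994.91.
Line 3 (U-669, Pelania, 2,723 units, €118,096.51):
Base rate for U-669 is €4.28/unit.
Additional duty on U-669 from Pelania: +41% ad valorem. Applied ad valorem rate = 41%.
Duty = €118,096.51 × 41% + 2,723 × €4.28 = €60,074.01.
Line 4 (M-742, Pelania, 2,476 kg, €509,932.20):
Code M-742 is under a tariff-rate quota (threshold 2,478 kg). Quantity 2,476 kg is within the quota, so the in-quota rate 8% applies to the full value.
Duty = €509,932.20 × 8% = €40,794.58.
Total = €0.00 + €4,994.91 + €60,074.01 + €40,794.58 = €105,863.50.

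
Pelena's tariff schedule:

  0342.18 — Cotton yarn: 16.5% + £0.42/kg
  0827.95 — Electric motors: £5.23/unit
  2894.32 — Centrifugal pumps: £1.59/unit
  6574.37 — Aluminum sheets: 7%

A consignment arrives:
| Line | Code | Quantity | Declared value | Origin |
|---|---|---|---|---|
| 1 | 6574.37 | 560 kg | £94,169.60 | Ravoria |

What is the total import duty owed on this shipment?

£6,591.87

Line 1 (6574.37, Ravoria, 560 kg, £94,169.60):
Base rate for 6574.37 is 7%.
Duty = £94,169.60 × 7% = £6,591.87.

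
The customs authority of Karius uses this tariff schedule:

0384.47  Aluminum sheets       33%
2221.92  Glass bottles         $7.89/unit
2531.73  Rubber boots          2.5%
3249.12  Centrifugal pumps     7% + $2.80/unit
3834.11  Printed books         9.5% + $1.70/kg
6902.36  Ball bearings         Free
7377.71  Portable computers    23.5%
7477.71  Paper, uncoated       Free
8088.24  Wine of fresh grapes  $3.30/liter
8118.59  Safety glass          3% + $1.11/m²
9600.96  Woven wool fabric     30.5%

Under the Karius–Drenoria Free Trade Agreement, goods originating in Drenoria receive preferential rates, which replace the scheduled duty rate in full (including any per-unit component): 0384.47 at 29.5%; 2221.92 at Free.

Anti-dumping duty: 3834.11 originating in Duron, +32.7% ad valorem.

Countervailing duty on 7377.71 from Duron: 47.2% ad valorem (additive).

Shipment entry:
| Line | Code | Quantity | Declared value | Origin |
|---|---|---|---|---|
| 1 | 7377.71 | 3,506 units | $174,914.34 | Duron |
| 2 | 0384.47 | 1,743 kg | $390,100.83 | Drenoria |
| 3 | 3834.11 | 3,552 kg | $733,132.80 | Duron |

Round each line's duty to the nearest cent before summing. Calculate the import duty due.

Line 1 (7377.71, Duron, 3,506 units, $174,914.34):
Base rate for 7377.71 is 23.5%.
Additional duty on 7377.71 from Duron: +47.2%. Applied ad valorem rate: 23.5% + 47.2% = 70.7%.
Duty = $174,914.34 × 70.7% = $123,664.44.
Line 2 (0384.47, Drenoria, 1,743 kg, $390,100.83):
Base rate for 0384.47 is 33%.
Origin Drenoria qualifies under the Karius–Drenoria agreement and 0384.47 is covered: preferential rate 29.5% applies instead.
Duty = $390,100.83 × 29.5% = $115,079.74.
Line 3 (3834.11, Duron, 3,552 kg, $733,132.80):
Base rate for 3834.11 is 9.5% + $1.70/kg.
Additional duty on 3834.11 from Duron: +32.7%. Applied ad valorem rate: 9.5% + 32.7% = 42.2%.
Duty = $733,132.80 × 42.2% + 3,552 × $1.70 = $315,420.44.
Total = $123,664.44 + $115,079.74 + $315,420.44 = $554,164.62.

$554,164.62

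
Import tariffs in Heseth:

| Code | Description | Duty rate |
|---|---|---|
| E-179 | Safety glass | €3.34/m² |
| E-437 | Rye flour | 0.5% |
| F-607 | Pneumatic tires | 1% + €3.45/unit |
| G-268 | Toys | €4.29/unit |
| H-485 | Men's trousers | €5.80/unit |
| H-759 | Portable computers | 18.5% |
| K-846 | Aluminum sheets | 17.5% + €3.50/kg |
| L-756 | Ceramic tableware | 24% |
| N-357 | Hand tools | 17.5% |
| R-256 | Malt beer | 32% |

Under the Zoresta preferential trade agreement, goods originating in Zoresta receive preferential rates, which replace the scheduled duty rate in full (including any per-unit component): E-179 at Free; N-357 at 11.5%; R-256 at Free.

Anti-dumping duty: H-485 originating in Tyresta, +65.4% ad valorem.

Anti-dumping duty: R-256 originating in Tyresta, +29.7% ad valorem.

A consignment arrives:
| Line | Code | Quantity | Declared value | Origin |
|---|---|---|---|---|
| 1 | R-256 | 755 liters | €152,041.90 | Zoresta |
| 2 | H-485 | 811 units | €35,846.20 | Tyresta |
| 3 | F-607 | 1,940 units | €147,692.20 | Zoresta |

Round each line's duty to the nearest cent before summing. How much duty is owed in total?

€36,317.13

Line 1 (R-256, Zoresta, 755 liters, €152,041.90):
Base rate for R-256 is 32%.
Origin Zoresta qualifies under the Heseth–Zoresta agreement and R-256 is covered: preferential rate Free applies instead.
The additional-duty order on R-256 targets Tyresta, not Zoresta; it does not apply.
Duty = €152,041.90 × 0% = €0.00.
Line 2 (H-485, Tyresta, 811 units, €35,846.20):
Base rate for H-485 is €5.80/unit.
Additional duty on H-485 from Tyresta: +65.4% ad valorem. Applied ad valorem rate = 65.4%.
Duty = €35,846.20 × 65.4% + 811 × €5.80 = €28,147.21.
Line 3 (F-607, Zoresta, 1,940 units, €147,692.20):
Base rate for F-607 is 1% + €3.45/unit.
Origin Zoresta is the FTA partner but F-607 is not on the preference list; base rate stands.
Duty = €147,692.20 × 1% + 1,940 × €3.45 = €8,169.92.
Total = €0.00 + €28,147.21 + €8,169.92 = €36,317.13.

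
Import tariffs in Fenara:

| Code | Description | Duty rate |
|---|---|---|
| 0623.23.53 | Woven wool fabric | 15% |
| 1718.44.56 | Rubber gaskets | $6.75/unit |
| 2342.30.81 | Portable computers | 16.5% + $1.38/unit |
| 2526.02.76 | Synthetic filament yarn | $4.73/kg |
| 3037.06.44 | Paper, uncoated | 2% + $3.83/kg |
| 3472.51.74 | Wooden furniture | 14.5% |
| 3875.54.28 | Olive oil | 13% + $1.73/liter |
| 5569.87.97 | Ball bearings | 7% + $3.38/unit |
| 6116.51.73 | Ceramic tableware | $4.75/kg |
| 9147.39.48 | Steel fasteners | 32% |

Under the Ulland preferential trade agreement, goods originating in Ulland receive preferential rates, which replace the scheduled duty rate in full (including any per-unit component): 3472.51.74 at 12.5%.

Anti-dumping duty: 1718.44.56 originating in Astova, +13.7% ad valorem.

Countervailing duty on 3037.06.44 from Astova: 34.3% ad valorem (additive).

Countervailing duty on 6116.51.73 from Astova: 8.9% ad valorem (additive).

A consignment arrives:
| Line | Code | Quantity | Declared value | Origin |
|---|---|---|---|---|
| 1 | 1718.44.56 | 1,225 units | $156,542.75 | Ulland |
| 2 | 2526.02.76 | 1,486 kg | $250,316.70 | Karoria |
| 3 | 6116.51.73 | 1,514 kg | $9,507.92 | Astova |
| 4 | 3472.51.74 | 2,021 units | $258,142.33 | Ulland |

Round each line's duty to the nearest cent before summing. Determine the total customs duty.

$55,603.02

Line 1 (1718.44.56, Ulland, 1,225 units, $156,542.75):
Base rate for 1718.44.56 is $6.75/unit.
Origin Ulland is the FTA partner but 1718.44.56 is not on the preference list; base rate stands.
The additional-duty order on 1718.44.56 targets Astova, not Ulland; it does not apply.
Duty = 1,225 × $6.75 = $8,268.75.
Line 2 (2526.02.76, Karoria, 1,486 kg, $250,316.70):
Base rate for 2526.02.76 is $4.73/kg.
Duty = 1,486 × $4.73 = $7,028.78.
Line 3 (6116.51.73, Astova, 1,514 kg, $9,507.92):
Base rate for 6116.51.73 is $4.75/kg.
Additional duty on 6116.51.73 from Astova: +8.9% ad valorem. Applied ad valorem rate = 8.9%.
Duty = $9,507.92 × 8.9% + 1,514 × $4.75 = $8,037.70.
Line 4 (3472.51.74, Ulland, 2,021 units, $258,142.33):
Base rate for 3472.51.74 is 14.5%.
Origin Ulland qualifies under the Fenara–Ulland agreement and 3472.51.74 is covered: preferential rate 12.5% applies instead.
Duty = $258,142.33 × 12.5% = $32,267.79.
Total = $8,268.75 + $7,028.78 + $8,037.70 + $32,267.79 = $55,603.02.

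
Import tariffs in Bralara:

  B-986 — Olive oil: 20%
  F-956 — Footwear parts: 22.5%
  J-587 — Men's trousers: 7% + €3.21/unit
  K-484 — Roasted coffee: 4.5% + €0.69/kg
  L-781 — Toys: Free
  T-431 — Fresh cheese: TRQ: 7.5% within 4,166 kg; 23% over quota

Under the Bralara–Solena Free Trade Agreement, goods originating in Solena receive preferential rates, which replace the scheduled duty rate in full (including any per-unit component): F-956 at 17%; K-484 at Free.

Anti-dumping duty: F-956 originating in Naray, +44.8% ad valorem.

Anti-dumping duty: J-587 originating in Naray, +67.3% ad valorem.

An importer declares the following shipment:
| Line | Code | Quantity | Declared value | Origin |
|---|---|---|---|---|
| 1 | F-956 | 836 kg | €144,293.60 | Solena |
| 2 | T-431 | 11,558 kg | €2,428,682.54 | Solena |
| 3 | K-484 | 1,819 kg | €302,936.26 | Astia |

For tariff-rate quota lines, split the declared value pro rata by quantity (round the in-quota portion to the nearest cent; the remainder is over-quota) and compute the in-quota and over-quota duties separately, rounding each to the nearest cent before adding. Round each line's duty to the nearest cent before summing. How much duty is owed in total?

€462,326.89

Line 1 (F-956, Solena, 836 kg, €144,293.60):
Base rate for F-956 is 22.5%.
Origin Solena qualifies under the Bralara–Solena agreement and F-956 is covered: preferential rate 17% applies instead.
The additional-duty order on F-956 targets Naray, not Solena; it does not apply.
Duty = €144,293.60 × 17% = €24,529.91.
Line 2 (T-431, Solena, 11,558 kg, €2,428,682.54):
Code T-431 is under a tariff-rate quota (threshold 4,166 kg). In-quota: 4,166 kg at 7.5%; over-quota: 7,392 kg at 23%.
Pro-rata value split: in-quota = €2,428,682.54 × 4,166/11,558 = €875,401.58; over-quota = €2,428,682.54 − €875,401.58 = €1,553,280.96.
In-quota duty = €875,401.58 × 7.5% = €65,655.12. Over-quota duty = €1,553,280.96 × 23% = €357,254.62.
Line duty = €65,655.12 + €357,254.62 = €422,909.74.
Line 3 (K-484, Astia, 1,819 kg, €302,936.26):
Base rate for K-484 is 4.5% + €0.69/kg.
K-484 has an FTA preferential rate, but origin Astia is not Solena; base rate stands.
Duty = €302,936.26 × 4.5% + 1,819 × €0.69 = €14,887.24.
Total = €24,529.91 + €422,909.74 + €14,887.24 = €462,326.89.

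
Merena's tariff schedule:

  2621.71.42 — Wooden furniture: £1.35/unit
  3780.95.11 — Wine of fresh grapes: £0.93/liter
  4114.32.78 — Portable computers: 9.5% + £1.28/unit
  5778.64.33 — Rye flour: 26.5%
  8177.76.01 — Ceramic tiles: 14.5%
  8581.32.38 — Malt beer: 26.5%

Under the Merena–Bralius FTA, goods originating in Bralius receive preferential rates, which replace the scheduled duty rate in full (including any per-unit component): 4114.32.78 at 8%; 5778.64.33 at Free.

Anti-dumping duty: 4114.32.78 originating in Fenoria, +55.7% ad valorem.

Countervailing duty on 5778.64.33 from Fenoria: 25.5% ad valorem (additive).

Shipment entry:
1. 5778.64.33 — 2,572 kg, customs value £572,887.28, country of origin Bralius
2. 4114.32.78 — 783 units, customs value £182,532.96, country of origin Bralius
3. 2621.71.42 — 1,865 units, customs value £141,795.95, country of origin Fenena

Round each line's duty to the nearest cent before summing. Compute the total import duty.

£17,120.39

Line 1 (5778.64.33, Bralius, 2,572 kg, £572,887.28):
Base rate for 5778.64.33 is 26.5%.
Origin Bralius qualifies under the Merena–Bralius agreement and 5778.64.33 is covered: preferential rate Free applies instead.
The additional-duty order on 5778.64.33 targets Fenoria, not Bralius; it does not apply.
Duty = £572,887.28 × 0% = £0.00.
Line 2 (4114.32.78, Bralius, 783 units, £182,532.96):
Base rate for 4114.32.78 is 9.5% + £1.28/unit.
Origin Bralius qualifies under the Merena–Bralius agreement and 4114.32.78 is covered: preferential rate 8% applies instead.
The additional-duty order on 4114.32.78 targets Fenoria, not Bralius; it does not apply.
Duty = £182,532.96 × 8% = £14,602.64.
Line 3 (2621.71.42, Fenena, 1,865 units, £141,795.95):
Base rate for 2621.71.42 is £1.35/unit.
Duty = 1,865 × £1.35 = £2,517.75.
Total = £0.00 + £14,602.64 + £2,517.75 = £17,120.39.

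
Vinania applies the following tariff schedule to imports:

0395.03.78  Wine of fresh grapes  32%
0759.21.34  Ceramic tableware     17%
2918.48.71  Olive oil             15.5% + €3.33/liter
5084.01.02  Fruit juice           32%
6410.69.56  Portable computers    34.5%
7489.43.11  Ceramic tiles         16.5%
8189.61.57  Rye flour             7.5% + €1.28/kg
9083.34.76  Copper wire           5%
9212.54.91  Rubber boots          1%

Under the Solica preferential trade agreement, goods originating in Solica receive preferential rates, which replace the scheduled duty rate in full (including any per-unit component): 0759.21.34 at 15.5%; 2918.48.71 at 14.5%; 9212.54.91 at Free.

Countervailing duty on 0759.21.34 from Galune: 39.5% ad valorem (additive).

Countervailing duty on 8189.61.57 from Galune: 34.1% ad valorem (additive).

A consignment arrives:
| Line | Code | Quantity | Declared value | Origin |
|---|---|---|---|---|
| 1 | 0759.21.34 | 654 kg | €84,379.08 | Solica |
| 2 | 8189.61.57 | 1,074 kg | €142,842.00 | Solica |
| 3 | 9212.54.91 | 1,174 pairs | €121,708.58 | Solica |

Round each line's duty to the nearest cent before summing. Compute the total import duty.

€25,166.63

Line 1 (0759.21.34, Solica, 654 kg, €84,379.08):
Base rate for 0759.21.34 is 17%.
Origin Solica qualifies under the Vinania–Solica agreement and 0759.21.34 is covered: preferential rate 15.5% applies instead.
The additional-duty order on 0759.21.34 targets Galune, not Solica; it does not apply.
Duty = €84,379.08 × 15.5% = €13,078.76.
Line 2 (8189.61.57, Solica, 1,074 kg, €142,842.00):
Base rate for 8189.61.57 is 7.5% + €1.28/kg.
Origin Solica is the FTA partner but 8189.61.57 is not on the preference list; base rate stands.
The additional-duty order on 8189.61.57 targets Galune, not Solica; it does not apply.
Duty = €142,842.00 × 7.5% + 1,074 × €1.28 = €12,087.87.
Line 3 (9212.54.91, Solica, 1,174 pairs, €121,708.58):
Base rate for 9212.54.91 is 1%.
Origin Solica qualifies under the Vinania–Solica agreement and 9212.54.91 is covered: preferential rate Free applies instead.
Duty = €121,708.58 × 0% = €0.00.
Total = €13,078.76 + €12,087.87 + €0.00 = €25,166.63.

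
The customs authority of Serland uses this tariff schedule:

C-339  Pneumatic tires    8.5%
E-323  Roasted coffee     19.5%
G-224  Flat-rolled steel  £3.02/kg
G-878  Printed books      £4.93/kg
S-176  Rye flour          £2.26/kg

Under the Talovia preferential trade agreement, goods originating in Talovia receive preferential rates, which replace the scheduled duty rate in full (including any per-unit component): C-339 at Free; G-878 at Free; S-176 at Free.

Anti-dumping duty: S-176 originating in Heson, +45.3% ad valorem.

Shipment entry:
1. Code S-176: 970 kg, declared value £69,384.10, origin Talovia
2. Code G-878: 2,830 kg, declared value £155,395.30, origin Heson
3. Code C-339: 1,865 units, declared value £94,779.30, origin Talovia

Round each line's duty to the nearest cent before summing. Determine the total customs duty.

Line 1 (S-176, Talovia, 970 kg, £69,384.10):
Base rate for S-176 is £2.26/kg.
Origin Talovia qualifies under the Serland–Talovia agreement and S-176 is covered: preferential rate Free applies instead.
The additional-duty order on S-176 targets Heson, not Talovia; it does not apply.
Duty = £69,384.10 × 0% = £0.00.
Line 2 (G-878, Heson, 2,830 kg, £155,395.30):
Base rate for G-878 is £4.93/kg.
G-878 has an FTA preferential rate, but origin Heson is not Talovia; base rate stands.
Duty = 2,830 × £4.93 = £13,951.90.
Line 3 (C-339, Talovia, 1,865 units, £94,779.30):
Base rate for C-339 is 8.5%.
Origin Talovia qualifies under the Serland–Talovia agreement and C-339 is covered: preferential rate Free applies instead.
Duty = £94,779.30 × 0% = £0.00.
Total = £0.00 + £13,951.90 + £0.00 = £13,951.90.

£13,951.90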